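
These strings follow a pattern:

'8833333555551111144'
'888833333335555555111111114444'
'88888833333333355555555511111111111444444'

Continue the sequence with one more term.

Each string has the form 8^{2n} 3^{2n+3} 5^{2n+3} 1^{3n+2} 4^{2n} (n = 1, 2, …).
For the next term, n = 4, so the run lengths are 8, 11, 11, 14, 8.

8888888833333333333555555555551111111111111144444444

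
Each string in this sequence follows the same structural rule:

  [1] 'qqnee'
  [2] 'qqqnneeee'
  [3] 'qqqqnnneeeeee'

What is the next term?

qqqqqnnnneeeeeeee

Reading off run lengths: q runs 2, 3, 4; n runs 1, 2, 3; e runs 2, 4, 6 — each is linear in n (n = 1, 2, …).
Setting n = 4 gives 5, 4, 8 characters in each block.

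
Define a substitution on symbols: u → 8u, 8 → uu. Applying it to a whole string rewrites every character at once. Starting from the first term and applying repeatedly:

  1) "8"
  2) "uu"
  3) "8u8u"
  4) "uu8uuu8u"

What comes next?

8u8uuu8u8u8uuu8u

Apply φ to uu8uuu8u symbol by symbol: u→8u, u→8u, 8→uu, u→8u, u→8u, u→8u, 8→uu, u→8u; joined: 8u 8u uu 8u 8u 8u uu 8u.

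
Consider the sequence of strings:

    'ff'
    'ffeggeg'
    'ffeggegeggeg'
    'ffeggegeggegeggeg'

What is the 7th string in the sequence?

ffeggegeggegeggegeggegeggegeggeg

The strings grow by a fixed suffix eggeg each time.
From ffeggegeggegeggeg, 3 further steps: ffeggegeggegeggeg → ffeggegeggegeggegeggeg → ffeggegeggegeggegeggegeggeg → (answer).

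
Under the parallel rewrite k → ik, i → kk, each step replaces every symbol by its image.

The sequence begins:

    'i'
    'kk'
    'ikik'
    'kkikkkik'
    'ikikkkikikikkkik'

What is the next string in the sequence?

φ(ikikkkikikikkkik) expands symbol-by-symbol to kk ik kk ik ik ik kk ik kk ik kk ik ik ik kk ik; joining the 16 pieces gives the next term.

kkikkkikikikkkikkkikkkikikikkkik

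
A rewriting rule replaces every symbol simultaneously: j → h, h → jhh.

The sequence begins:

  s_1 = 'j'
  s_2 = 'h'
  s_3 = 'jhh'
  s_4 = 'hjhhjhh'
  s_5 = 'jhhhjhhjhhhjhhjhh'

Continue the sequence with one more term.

hjhhjhhjhhhjhhjhhhjhhjhhjhhhjhhjhhhjhhjhh

Replace each of the 17 characters of jhhhjhhjhhhjhhjhh in place — h jhh jhh jhh h jhh jhh h jhh jhh jhh h jhh jhh h jhh jhh — and concatenate.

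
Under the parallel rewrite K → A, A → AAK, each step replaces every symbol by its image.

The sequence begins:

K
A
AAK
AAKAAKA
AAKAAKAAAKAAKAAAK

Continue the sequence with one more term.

AAKAAKAAAKAAKAAAKAAKAAKAAAKAAKAAAKAAKAAKA

Replace each of the 17 characters of AAKAAKAAAKAAKAAAK in place — AAK AAK A AAK AAK A AAK AAK AAK A AAK AAK A AAK AAK AAK A — and concatenate.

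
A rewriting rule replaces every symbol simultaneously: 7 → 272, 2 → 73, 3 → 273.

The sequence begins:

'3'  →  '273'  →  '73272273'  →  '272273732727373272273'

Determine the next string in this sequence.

7327273732722732722737327273272273272273732727373272273

Replace each of the 21 characters of 272273732727373272273 in place — 73 272 73 73 272 273 272 273 73 272 73 272 273 272 273 73 272 73 73 272 273 — and concatenate.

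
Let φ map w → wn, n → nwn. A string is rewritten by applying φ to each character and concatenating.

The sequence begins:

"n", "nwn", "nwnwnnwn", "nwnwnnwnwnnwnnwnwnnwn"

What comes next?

nwnwnnwnwnnwnnwnwnnwnwnnwnnwnwnnwnnwnwnnwnwnnwnnwnwnnwn

Replace each of the 21 characters of nwnwnnwnwnnwnnwnwnnwn in place — nwn wn nwn wn nwn nwn wn nwn wn nwn nwn wn nwn nwn wn nwn wn nwn nwn wn nwn — and concatenate.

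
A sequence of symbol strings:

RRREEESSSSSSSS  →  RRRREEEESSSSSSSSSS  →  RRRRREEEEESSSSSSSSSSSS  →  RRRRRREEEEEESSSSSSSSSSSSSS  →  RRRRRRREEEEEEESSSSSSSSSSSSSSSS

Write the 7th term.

Each string has the form R^{n} E^{n} S^{2n+2}, where the shown terms are n = 3, 4, 5, 6, 7.
Setting n = 9 gives 9, 9, 20 characters in each block.

RRRRRRRRREEEEEEEEESSSSSSSSSSSSSSSSSSSS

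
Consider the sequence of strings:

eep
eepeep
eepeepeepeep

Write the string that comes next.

Each string is two copies of the previous one concatenated.
Doubling eepeepeepeep:

eepeepeepeepeepeepeepeep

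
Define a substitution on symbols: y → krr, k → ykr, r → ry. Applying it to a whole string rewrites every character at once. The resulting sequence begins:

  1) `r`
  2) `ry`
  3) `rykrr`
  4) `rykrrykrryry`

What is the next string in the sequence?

rykrrykrryrykrrykrryrykrrrykrr

Apply φ to rykrrykrryry symbol by symbol: r→ry, y→krr, k→ykr, r→ry, r→ry, y→krr, k→ykr, r→ry, r→ry, y→krr, r→ry, y→krr; joined: ry krr ykr ry ry krr ykr ry ry krr ry krr.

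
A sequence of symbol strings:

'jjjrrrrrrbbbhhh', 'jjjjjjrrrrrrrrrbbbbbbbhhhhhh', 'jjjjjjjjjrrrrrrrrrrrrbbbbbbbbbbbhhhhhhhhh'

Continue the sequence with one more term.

Term n consists of 3n j's, followed by 3n+3 r's, followed by 4n-1 b's, followed by 3n h's (n = 1, 2, …).
At n = 4 the blocks have lengths 12, 15, 15, 12.

jjjjjjjjjjjjrrrrrrrrrrrrrrrbbbbbbbbbbbbbbbhhhhhhhhhhhh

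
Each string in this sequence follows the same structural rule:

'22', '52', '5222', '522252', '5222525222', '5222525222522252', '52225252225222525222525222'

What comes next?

Each term (from the third on) is the previous term followed by the one before it: term 3 = 52·22 = 5222.
The next term joins 52225252225222525222525222 and 5222525222522252.

522252522252225252225252225222525222522252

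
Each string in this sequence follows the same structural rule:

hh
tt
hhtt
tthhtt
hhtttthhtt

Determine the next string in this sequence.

This is a Fibonacci-style word recurrence s(k) = s(k−2)·s(k−1): e.g. hh·tt = hhtt.
Continuing: tthhtt · hhtttthhtt gives term 6.

tthhtthhtttthhtt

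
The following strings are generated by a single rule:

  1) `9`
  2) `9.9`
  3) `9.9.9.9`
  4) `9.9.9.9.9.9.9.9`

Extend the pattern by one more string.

Each string is two copies of the previous one joined by '.'.
One more doubling of 9.9.9.9.9.9.9.9 gives the answer.

9.9.9.9.9.9.9.9.9.9.9.9.9.9.9.9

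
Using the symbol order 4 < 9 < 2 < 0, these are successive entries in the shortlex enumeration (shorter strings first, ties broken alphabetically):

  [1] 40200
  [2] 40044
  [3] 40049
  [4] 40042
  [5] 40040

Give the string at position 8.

40092

Advancing 3 positions from 40040 through 40040 → 40094 → 40099 reaches term 8.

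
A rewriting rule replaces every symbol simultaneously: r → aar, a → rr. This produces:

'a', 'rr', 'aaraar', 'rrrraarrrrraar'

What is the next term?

φ(rrrraarrrrraar) expands symbol-by-symbol to aar aar aar aar rr rr aar aar aar aar aar rr rr aar; joining the 14 pieces gives the next term.

aaraaraaraarrrrraaraaraaraaraarrrrraar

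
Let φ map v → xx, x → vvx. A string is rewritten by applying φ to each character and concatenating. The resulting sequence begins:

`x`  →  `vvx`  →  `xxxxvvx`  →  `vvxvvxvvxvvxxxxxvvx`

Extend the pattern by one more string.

xxxxvvxxxxxvvxxxxxvvxxxxxvvxvvxvvxvvxvvxxxxxvvx

Replace each of the 19 characters of vvxvvxvvxvvxxxxxvvx in place — xx xx vvx xx xx vvx xx xx vvx xx xx vvx vvx vvx vvx vvx xx xx vvx — and concatenate.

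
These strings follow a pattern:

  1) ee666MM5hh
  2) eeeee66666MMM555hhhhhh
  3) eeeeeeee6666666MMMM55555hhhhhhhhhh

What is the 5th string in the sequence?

Each string has the form e^{3n-1} 6^{2n+1} M^{n+1} 5^{2n-1} h^{4n-2} (n = 1, 2, …).
Setting n = 5 gives 14, 11, 6, 9, 18 characters in each block.

eeeeeeeeeeeeee66666666666MMMMMM555555555hhhhhhhhhhhhhhhhhh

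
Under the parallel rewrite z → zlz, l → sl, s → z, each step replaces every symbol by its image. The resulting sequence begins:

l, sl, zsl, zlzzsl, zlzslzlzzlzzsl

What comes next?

zlzslzlzzslzlzslzlzzlzslzlzzlzzsl

Replace each of the 14 characters of zlzslzlzzlzzsl in place — zlz sl zlz z sl zlz sl zlz zlz sl zlz zlz z sl — and concatenate.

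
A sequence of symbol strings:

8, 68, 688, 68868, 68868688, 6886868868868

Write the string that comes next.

688686886886868868688

From term 3 onward, concatenate the last term with the second-to-last: 68·8 = 688, 688·68 = 68868, …
Continuing: 6886868868868 · 68868688 gives term 7.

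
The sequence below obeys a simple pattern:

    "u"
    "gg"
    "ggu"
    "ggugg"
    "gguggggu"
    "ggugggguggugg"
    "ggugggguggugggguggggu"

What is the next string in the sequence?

gguggggugguggggugggguggugggguggugg

This is a Fibonacci-style word recurrence s(k) = s(k−1)·s(k−2): e.g. gg·u = ggu.
So term 8 is ggugggguggugggguggggu·ggugggguggugg.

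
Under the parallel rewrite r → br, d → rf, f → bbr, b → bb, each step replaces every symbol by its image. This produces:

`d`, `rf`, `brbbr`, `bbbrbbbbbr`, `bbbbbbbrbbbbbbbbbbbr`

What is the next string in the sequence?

φ(bbbbbbbrbbbbbbbbbbbr) expands symbol-by-symbol to bb bb bb bb bb bb bb br bb bb bb bb bb bb bb bb bb bb bb br; joining the 20 pieces gives the next term.

bbbbbbbbbbbbbbbrbbbbbbbbbbbbbbbbbbbbbbbr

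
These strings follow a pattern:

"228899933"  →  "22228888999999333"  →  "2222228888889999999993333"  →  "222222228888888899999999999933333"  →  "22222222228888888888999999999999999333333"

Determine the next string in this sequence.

Term n consists of 2n 2's, followed by 2n 8's, followed by 3n 9's, followed by n+1 3's (n = 1, 2, …).
At n = 6 the blocks have lengths 12, 12, 18, 7.

2222222222228888888888889999999999999999993333333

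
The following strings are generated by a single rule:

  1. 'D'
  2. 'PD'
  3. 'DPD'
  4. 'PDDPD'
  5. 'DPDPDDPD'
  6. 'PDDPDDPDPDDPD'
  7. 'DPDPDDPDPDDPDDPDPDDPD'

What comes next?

Each term (from the third on) is the two preceding terms concatenated in order: term 3 = D·PD = DPD.
The next term joins PDDPDDPDPDDPD and DPDPDDPDPDDPDDPDPDDPD.

PDDPDDPDPDDPDDPDPDDPDPDDPDDPDPDDPD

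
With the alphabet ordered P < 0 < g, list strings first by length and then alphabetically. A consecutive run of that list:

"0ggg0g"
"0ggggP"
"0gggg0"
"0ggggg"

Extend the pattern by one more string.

gPPPPP

Treat 0ggggg as a base-3 numeral over the given alphabet and add one, carrying through any trailing g's.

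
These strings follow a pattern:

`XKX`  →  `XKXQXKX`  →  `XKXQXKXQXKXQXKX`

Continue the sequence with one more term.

Every step duplicates the string with 'Q' between the halves.
One more doubling of XKXQXKXQXKXQXKX gives the answer.

XKXQXKXQXKXQXKXQXKXQXKXQXKXQXKX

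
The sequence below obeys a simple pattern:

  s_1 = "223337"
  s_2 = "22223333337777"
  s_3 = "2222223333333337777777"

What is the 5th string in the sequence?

22222222223333333333333337777777777777

The n-th term is 2n 2's then 3n 3's then 3n-2 7's (n = 1, 2, …).
At n = 5 the blocks have lengths 10, 15, 13.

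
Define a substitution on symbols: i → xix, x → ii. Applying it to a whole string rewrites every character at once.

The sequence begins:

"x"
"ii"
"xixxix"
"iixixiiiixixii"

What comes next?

Rewriting the 14 symbols of iixixiiiixixii one by one yields xix xix ii xix ii xix xix xix xix ii xix ii xix xix; concatenated:

xixxixiixixiixixxixxixxixiixixiixixxix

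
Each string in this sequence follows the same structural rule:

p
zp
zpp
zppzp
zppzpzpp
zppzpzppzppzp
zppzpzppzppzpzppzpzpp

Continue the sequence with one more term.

From term 3 onward, concatenate the last term with the second-to-last: zp·p = zpp, zpp·zp = zppzp, …
So term 8 is zppzpzppzppzpzppzpzpp·zppzpzppzppzp.

zppzpzppzppzpzppzpzppzppzpzppzppzp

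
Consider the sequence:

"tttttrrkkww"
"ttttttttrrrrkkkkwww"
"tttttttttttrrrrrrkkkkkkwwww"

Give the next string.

ttttttttttttttrrrrrrrrkkkkkkkkwwwww

Reading off run lengths: t runs 5, 8, 11; r runs 2, 4, 6; k runs 2, 4, 6; w runs 2, 3, 4 — each is linear in n (n = 1, 2, …).
For the next term, n = 4, so the run lengths are 14, 8, 8, 5.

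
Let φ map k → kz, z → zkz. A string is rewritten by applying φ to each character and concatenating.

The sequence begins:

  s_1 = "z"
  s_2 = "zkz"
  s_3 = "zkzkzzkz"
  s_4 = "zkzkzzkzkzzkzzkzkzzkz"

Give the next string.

zkzkzzkzkzzkzzkzkzzkzkzzkzzkzkzzkzzkzkzzkzkzzkzzkzkzzkz

Applying the rule to each of the 21 symbols of zkzkzzkzkzzkzzkzkzzkz gives the pieces zkz kz zkz kz zkz zkz kz zkz kz zkz zkz kz zkz zkz kz zkz kz zkz zkz kz zkz, which concatenate to the answer.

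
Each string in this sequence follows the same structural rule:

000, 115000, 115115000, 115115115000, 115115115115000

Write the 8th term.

115115115115115115115000

The strings grow by a fixed prefix 115 each time.
From 115115115115000, 3 further steps: 115115115115000 → 115115115115115000 → 115115115115115115000 → (answer).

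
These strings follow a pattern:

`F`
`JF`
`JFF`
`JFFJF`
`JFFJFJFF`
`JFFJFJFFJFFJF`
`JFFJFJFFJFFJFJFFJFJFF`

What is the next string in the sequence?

JFFJFJFFJFFJFJFFJFJFFJFFJFJFFJFFJF

Each term (from the third on) is the previous term followed by the one before it: term 3 = JF·F = JFF.
So term 8 is JFFJFJFFJFFJFJFFJFJFF·JFFJFJFFJFFJF.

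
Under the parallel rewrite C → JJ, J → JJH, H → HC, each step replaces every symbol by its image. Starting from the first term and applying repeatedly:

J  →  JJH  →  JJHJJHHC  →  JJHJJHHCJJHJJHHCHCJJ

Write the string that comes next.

JJHJJHHCJJHJJHHCHCJJJJHJJHHCJJHJJHHCHCJJHCJJJJHJJH

Applying the rule to each of the 20 symbols of JJHJJHHCJJHJJHHCHCJJ gives the pieces JJH JJH HC JJH JJH HC HC JJ JJH JJH HC JJH JJH HC HC JJ HC JJ JJH JJH, which concatenate to the answer.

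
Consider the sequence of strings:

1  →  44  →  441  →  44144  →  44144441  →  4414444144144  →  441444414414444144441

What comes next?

4414444144144441444414414444144144

This is a Fibonacci-style word recurrence s(k) = s(k−1)·s(k−2): e.g. 44·1 = 441.
Continuing: 441444414414444144441 · 4414444144144 gives term 8.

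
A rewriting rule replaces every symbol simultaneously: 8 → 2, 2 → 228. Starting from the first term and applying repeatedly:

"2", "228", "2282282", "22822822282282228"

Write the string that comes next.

Replace each of the 17 characters of 22822822282282228 in place — 228 228 2 228 228 2 228 228 228 2 228 228 2 228 228 228 2 — and concatenate.

22822822282282228228228222822822282282282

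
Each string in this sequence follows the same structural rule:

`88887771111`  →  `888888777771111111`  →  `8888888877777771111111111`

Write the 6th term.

8888888888888877777777777771111111111111111111

Reading off run lengths: 8 runs 4, 6, 8; 7 runs 3, 5, 7; 1 runs 4, 7, 10 — each is linear in n, where the shown terms are n = 2, 3, 4.
Setting n = 7 gives 14, 13, 19 characters in each block.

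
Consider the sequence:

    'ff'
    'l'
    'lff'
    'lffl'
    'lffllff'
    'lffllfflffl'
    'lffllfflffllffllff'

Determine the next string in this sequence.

lffllfflffllffllfflffllfflffl

Each term (from the third on) is the previous term followed by the one before it: term 3 = l·ff = lff.
Continuing: lffllfflffllffllff · lffllfflffl gives term 8.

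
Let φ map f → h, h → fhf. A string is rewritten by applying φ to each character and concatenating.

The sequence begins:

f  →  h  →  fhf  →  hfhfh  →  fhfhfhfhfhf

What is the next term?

Apply φ to fhfhfhfhfhf symbol by symbol: f→h, h→fhf, f→h, h→fhf, f→h, h→fhf, f→h, h→fhf, f→h, h→fhf, f→h; joined: h fhf h fhf h fhf h fhf h fhf h.

hfhfhfhfhfhfhfhfhfhfh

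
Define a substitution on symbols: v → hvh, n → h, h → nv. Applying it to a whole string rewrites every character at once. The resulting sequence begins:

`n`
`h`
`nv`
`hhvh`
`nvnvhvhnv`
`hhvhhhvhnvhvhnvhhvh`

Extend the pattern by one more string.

Rewriting the 19 symbols of hhvhhhvhnvhvhnvhhvh one by one yields nv nv hvh nv nv nv hvh nv h hvh nv hvh nv h hvh nv nv hvh nv; concatenated:

nvnvhvhnvnvnvhvhnvhhvhnvhvhnvhhvhnvnvhvhnv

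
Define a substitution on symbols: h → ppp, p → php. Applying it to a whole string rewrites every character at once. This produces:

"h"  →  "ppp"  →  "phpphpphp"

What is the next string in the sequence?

Expanding phpphpphp: p→php, h→ppp, p→php, p→php, h→ppp, p→php, p→php, h→ppp, p→php. Concatenated: php ppp php php ppp php php ppp php.

phppppphpphppppphpphppppphp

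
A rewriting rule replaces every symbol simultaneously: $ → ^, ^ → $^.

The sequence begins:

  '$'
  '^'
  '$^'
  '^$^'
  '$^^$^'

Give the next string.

Rewriting each symbol of $^^$^: $→^, ^→$^, ^→$^, $→^, ^→$^, which concatenates to ^ $^ $^ ^ $^.

^$^$^^$^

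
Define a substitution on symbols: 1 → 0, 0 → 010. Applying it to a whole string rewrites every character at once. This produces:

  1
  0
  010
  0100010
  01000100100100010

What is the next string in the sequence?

01000100100100010010001001000100100100010

Replace each of the 17 characters of 01000100100100010 in place — 010 0 010 010 010 0 010 010 0 010 010 0 010 010 010 0 010 — and concatenate.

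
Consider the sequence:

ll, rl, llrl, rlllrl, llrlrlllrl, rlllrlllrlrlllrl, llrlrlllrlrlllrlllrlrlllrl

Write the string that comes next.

rlllrlllrlrlllrlllrlrlllrlrlllrlllrlrlllrl

From term 3 onward, concatenate the second-to-last term with the last: ll·rl = llrl, rl·llrl = rlllrl, …
The next term joins rlllrlllrlrlllrl and llrlrlllrlrlllrlllrlrlllrl.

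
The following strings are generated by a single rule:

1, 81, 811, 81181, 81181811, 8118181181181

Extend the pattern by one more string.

811818118118181181811

From term 3 onward, concatenate the last term with the second-to-last: 81·1 = 811, 811·81 = 81181, …
So term 7 is 8118181181181·81181811.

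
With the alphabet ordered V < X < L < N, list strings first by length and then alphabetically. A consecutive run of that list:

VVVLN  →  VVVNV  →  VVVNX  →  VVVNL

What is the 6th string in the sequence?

VVXVV

Continuing the enumeration 2 steps past VVVNL: VVVNL → VVVNN → (answer).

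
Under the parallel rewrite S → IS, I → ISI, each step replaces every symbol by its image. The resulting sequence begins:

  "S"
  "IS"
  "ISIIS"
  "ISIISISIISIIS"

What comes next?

ISIISISIISIISISIISISIISIISISIISIIS

φ(ISIISISIISIIS) expands symbol-by-symbol to ISI IS ISI ISI IS ISI IS ISI ISI IS ISI ISI IS; joining the 13 pieces gives the next term.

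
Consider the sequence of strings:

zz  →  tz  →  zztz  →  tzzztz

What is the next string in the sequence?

zztztzzztz

This is a Fibonacci-style word recurrence s(k) = s(k−2)·s(k−1): e.g. zz·tz = zztz.
So term 5 is zztz·tzzztz.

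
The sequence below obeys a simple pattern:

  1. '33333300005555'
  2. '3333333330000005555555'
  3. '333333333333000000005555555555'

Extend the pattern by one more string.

33333333333333300000000005555555555555

The n-th term is 3n 3's then 2n 0's then 3n-2 5's, where the shown terms are n = 2, 3, 4.
For the next term, n = 5, so the run lengths are 15, 10, 13.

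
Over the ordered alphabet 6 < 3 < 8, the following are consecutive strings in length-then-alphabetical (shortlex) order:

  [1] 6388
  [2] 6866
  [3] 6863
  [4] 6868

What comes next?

6836

The successor of 6868 increments the rightmost position that isn't already 8 and resets every position after it to 6.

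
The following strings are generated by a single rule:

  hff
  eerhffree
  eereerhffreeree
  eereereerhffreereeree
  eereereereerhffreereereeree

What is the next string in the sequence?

eereereereereerhffreereereereeree

s(k+1) = eer·s(k)·ree, so each term gains eer as a prefix and ree as a suffix.
So the next term is eer·eereereereerhffreereereeree·ree.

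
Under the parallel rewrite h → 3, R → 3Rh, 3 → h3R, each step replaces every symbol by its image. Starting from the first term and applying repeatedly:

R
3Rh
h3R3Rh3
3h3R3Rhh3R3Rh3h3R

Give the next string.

h3R3h3R3Rhh3R3Rh33h3R3Rhh3R3Rh3h3R3h3R3Rh

Applying the rule to each of the 17 symbols of 3h3R3Rhh3R3Rh3h3R gives the pieces h3R 3 h3R 3Rh h3R 3Rh 3 3 h3R 3Rh h3R 3Rh 3 h3R 3 h3R 3Rh, which concatenate to the answer.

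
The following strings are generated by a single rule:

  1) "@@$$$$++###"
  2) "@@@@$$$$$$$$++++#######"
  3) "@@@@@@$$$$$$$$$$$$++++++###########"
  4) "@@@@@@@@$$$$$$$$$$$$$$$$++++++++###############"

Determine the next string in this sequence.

Term n consists of 2n @'s, followed by 4n $'s, followed by 2n +'s, followed by 4n-1 #'s (n = 1, 2, …).
At n = 5 the blocks have lengths 10, 20, 10, 19.

@@@@@@@@@@$$$$$$$$$$$$$$$$$$$$++++++++++###################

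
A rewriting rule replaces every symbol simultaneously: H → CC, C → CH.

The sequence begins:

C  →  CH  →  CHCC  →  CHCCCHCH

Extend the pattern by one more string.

CHCCCHCHCHCCCHCC

Apply φ to CHCCCHCH symbol by symbol: C→CH, H→CC, C→CH, C→CH, C→CH, H→CC, C→CH, H→CC; joined: CH CC CH CH CH CC CH CC.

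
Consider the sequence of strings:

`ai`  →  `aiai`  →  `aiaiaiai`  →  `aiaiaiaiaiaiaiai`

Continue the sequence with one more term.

s(k+1) = s(k)·s(k) — each term doubles the last.
Doubling aiaiaiaiaiaiaiai:

aiaiaiaiaiaiaiaiaiaiaiaiaiaiaiai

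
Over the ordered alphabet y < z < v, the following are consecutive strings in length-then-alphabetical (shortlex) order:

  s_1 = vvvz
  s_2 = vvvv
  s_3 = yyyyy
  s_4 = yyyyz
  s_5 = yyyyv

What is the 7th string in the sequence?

yyyzz

Advancing 2 positions from yyyyv through yyyyv → yyyzy reaches term 7.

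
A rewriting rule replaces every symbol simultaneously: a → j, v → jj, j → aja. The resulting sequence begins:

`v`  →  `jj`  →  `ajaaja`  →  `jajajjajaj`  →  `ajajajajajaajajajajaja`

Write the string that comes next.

φ(ajajajajajaajajajajaja) expands symbol-by-symbol to j aja j aja j aja j aja j aja j j aja j aja j aja j aja j aja j; joining the 22 pieces gives the next term.

jajajajajajajajajajajjajajajajajajajajajaj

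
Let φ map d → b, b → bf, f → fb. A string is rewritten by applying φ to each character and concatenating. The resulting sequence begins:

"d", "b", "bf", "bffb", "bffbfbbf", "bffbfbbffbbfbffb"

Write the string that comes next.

Replace each of the 16 characters of bffbfbbffbbfbffb in place — bf fb fb bf fb bf bf fb fb bf bf fb bf fb fb bf — and concatenate.

bffbfbbffbbfbffbfbbfbffbbffbfbbf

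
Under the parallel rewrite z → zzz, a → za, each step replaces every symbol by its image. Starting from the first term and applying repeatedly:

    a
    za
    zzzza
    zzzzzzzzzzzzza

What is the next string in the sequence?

φ(zzzzzzzzzzzzza) expands symbol-by-symbol to zzz zzz zzz zzz zzz zzz zzz zzz zzz zzz zzz zzz zzz za; joining the 14 pieces gives the next term.

zzzzzzzzzzzzzzzzzzzzzzzzzzzzzzzzzzzzzzzza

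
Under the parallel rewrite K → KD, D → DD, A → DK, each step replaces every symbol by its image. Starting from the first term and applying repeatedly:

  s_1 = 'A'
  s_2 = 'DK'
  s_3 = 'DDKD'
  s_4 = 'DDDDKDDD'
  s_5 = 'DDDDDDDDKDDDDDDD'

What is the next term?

Applying the rule to each of the 16 symbols of DDDDDDDDKDDDDDDD gives the pieces DD DD DD DD DD DD DD DD KD DD DD DD DD DD DD DD, which concatenate to the answer.

DDDDDDDDDDDDDDDDKDDDDDDDDDDDDDDD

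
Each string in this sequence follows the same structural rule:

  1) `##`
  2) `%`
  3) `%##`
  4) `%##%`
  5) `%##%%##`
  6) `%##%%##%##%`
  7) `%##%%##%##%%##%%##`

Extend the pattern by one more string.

%##%%##%##%%##%%##%##%%##%##%

Each term (from the third on) is the previous term followed by the one before it: term 3 = %·## = %##.
Continuing: %##%%##%##%%##%%## · %##%%##%##% gives term 8.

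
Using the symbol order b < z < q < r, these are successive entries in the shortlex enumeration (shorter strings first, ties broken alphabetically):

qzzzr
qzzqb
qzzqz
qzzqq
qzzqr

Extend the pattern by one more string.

qzzrb

Find the rightmost character of qzzqr below r, bump it to the next letter, and reset everything to its right to b.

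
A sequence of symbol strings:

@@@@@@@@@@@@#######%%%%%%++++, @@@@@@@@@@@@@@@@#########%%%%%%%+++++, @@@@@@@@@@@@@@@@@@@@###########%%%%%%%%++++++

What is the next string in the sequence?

The n-th term is 4n @'s then 2n+1 #'s then n+3 %'s then n+1 +'s, where the shown terms are n = 3, 4, 5.
For the next term, n = 6, so the run lengths are 24, 13, 9, 7.

@@@@@@@@@@@@@@@@@@@@@@@@#############%%%%%%%%%+++++++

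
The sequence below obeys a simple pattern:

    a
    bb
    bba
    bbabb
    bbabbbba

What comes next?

bbabbbbabbabb

Each term (from the third on) is the previous term followed by the one before it: term 3 = bb·a = bba.
So term 6 is bbabbbba·bbabb.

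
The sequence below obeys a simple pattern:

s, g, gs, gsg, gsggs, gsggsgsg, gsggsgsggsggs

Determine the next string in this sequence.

gsggsgsggsggsgsggsgsg

This is a Fibonacci-style word recurrence s(k) = s(k−1)·s(k−2): e.g. g·s = gs.
Continuing: gsggsgsggsggs · gsggsgsg gives term 8.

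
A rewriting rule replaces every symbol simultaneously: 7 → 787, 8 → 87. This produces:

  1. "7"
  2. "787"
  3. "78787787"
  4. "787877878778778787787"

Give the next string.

7878778787787787877878778778787787787877878778778787787

Applying the rule to each of the 21 symbols of 787877878778778787787 gives the pieces 787 87 787 87 787 787 87 787 87 787 787 87 787 787 87 787 87 787 787 87 787, which concatenate to the answer.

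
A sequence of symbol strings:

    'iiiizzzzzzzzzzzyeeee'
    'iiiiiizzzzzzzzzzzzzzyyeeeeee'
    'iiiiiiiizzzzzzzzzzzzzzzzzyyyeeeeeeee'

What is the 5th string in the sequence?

iiiiiiiiiiiizzzzzzzzzzzzzzzzzzzzzzzyyyyyeeeeeeeeeeee

Reading off run lengths: i runs 4, 6, 8; z runs 11, 14, 17; y runs 1, 2, 3; e runs 4, 6, 8 — each is linear in n, where the shown terms are n = 3, 4, 5.
Setting n = 7 gives 12, 23, 5, 12 characters in each block.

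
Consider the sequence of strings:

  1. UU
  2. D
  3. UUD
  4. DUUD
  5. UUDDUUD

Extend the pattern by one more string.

From term 3 onward, concatenate the second-to-last term with the last: UU·D = UUD, D·UUD = DUUD, …
So term 6 is DUUD·UUDDUUD.

DUUDUUDDUUD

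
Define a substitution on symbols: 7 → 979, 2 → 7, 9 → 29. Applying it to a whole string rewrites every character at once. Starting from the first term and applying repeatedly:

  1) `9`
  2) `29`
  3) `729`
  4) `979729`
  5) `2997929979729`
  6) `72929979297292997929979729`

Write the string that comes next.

Applying the rule to each of the 26 symbols of 72929979297292997929979729 gives the pieces 979 7 29 7 29 29 979 29 7 29 979 7 29 7 29 29 979 29 7 29 29 979 29 979 7 29, which concatenate to the answer.

979729729299792972997972972929979297292997929979729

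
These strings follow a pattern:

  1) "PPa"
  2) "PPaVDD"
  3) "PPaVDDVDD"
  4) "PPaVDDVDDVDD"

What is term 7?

The strings grow by a fixed suffix VDD each time.
From PPaVDDVDDVDD, 3 further steps: PPaVDDVDDVDD → PPaVDDVDDVDDVDD → PPaVDDVDDVDDVDDVDD → (answer).

PPaVDDVDDVDDVDDVDDVDD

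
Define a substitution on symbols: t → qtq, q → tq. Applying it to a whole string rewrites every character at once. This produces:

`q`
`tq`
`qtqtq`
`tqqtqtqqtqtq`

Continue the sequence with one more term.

qtqtqtqqtqtqqtqtqtqqtqtqqtqtq

Rewriting each symbol of tqqtqtqqtqtq: t→qtq, q→tq, q→tq, t→qtq, q→tq, t→qtq, q→tq, q→tq, t→qtq, q→tq, t→qtq, q→tq, which concatenates to qtq tq tq qtq tq qtq tq tq qtq tq qtq tq.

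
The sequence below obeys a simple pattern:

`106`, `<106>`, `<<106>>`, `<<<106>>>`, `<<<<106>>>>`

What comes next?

s(k+1) = <·s(k)·>, so each term gains < as a prefix and > as a suffix.
So the next term is <·<<<<106>>>>·>.

<<<<<106>>>>>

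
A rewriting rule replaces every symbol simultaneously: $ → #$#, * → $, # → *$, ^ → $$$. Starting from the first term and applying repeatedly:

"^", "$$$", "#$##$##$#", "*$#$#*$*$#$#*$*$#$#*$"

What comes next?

Rewriting the 21 symbols of *$#$#*$*$#$#*$*$#$#*$ one by one yields $ #$# *$ #$# *$ $ #$# $ #$# *$ #$# *$ $ #$# $ #$# *$ #$# *$ $ #$#; concatenated:

$#$#*$#$#*$$#$#$#$#*$#$#*$$#$#$#$#*$#$#*$$#$#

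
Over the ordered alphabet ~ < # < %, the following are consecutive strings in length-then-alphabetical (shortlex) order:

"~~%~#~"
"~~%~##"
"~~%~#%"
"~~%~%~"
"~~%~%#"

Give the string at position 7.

Continuing the enumeration 2 steps past ~~%~%#: ~~%~%# → ~~%~%% → (answer).

~~%#~~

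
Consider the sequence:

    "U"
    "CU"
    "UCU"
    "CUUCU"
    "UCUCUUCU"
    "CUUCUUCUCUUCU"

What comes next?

UCUCUUCUCUUCUUCUCUUCU

From term 3 onward, concatenate the second-to-last term with the last: U·CU = UCU, CU·UCU = CUUCU, …
Continuing: UCUCUUCU · CUUCUUCUCUUCU gives term 7.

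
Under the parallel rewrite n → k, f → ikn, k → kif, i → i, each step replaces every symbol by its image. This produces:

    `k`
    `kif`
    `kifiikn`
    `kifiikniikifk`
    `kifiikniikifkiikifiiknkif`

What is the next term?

Rewriting the 25 symbols of kifiikniikifkiikifiiknkif one by one yields kif i ikn i i kif k i i kif i ikn kif i i kif i ikn i i kif k kif i ikn; concatenated:

kifiikniikifkiikifiiknkifiikifiikniikifkkifiikn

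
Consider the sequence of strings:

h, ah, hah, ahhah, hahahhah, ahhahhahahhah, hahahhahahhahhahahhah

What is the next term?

Each term (from the third on) is the two preceding terms concatenated in order: term 3 = h·ah = hah.
So term 8 is ahhahhahahhah·hahahhahahhahhahahhah.

ahhahhahahhahhahahhahahhahhahahhah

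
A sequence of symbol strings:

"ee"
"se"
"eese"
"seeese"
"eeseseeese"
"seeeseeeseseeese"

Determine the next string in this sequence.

eeseseeeseseeeseeeseseeese

Each term (from the third on) is the two preceding terms concatenated in order: term 3 = ee·se = eese.
The next term joins eeseseeese and seeeseeeseseeese.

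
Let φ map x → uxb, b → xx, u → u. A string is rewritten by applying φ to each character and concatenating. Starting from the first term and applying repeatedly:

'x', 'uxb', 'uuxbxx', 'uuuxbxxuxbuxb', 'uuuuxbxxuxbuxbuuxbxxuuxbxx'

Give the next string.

uuuuuxbxxuxbuxbuuxbxxuuxbxxuuuxbxxuxbuxbuuuxbxxuxbuxb

Applying the rule to each of the 26 symbols of uuuuxbxxuxbuxbuuxbxxuuxbxx gives the pieces u u u u uxb xx uxb uxb u uxb xx u uxb xx u u uxb xx uxb uxb u u uxb xx uxb uxb, which concatenate to the answer.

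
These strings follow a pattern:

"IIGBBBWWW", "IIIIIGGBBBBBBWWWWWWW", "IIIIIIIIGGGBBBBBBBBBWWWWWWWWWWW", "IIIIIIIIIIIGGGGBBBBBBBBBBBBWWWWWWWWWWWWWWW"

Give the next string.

Term n consists of 3n-1 I's, followed by n G's, followed by 3n B's, followed by 4n-1 W's (n = 1, 2, …).
Setting n = 5 gives 14, 5, 15, 19 characters in each block.

IIIIIIIIIIIIIIGGGGGBBBBBBBBBBBBBBBWWWWWWWWWWWWWWWWWWW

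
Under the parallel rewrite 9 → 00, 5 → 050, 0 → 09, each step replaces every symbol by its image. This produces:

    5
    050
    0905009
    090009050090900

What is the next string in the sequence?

0900090909000905009090009000909

φ(090009050090900) expands symbol-by-symbol to 09 00 09 09 09 00 09 050 09 09 00 09 00 09 09; joining the 15 pieces gives the next term.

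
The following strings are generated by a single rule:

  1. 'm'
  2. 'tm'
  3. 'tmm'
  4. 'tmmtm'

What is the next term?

This is a Fibonacci-style word recurrence s(k) = s(k−1)·s(k−2): e.g. tm·m = tmm.
Continuing: tmmtm · tmm gives term 5.

tmmtmtmm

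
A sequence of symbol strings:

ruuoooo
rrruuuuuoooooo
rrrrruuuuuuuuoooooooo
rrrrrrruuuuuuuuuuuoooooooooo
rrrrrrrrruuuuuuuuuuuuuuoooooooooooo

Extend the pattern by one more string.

Each string has the form r^{2n-1} u^{3n-1} o^{2n+2} (n = 1, 2, …).
For the next term, n = 6, so the run lengths are 11, 17, 14.

rrrrrrrrrrruuuuuuuuuuuuuuuuuoooooooooooooo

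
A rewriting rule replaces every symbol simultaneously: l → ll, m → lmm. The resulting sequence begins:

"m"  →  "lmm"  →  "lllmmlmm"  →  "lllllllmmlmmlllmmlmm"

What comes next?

φ(lllllllmmlmmlllmmlmm) expands symbol-by-symbol to ll ll ll ll ll ll ll lmm lmm ll lmm lmm ll ll ll lmm lmm ll lmm lmm; joining the 20 pieces gives the next term.

lllllllllllllllmmlmmlllmmlmmlllllllmmlmmlllmmlmm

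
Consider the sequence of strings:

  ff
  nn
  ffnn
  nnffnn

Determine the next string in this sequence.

ffnnnnffnn

This is a Fibonacci-style word recurrence s(k) = s(k−2)·s(k−1): e.g. ff·nn = ffnn.
The next term joins ffnn and nnffnn.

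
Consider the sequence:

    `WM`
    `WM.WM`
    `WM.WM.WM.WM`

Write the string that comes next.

Every step duplicates the string with '.' between the halves.
Doubling WM.WM.WM.WM with '.' between the halves:

WM.WM.WM.WM.WM.WM.WM.WM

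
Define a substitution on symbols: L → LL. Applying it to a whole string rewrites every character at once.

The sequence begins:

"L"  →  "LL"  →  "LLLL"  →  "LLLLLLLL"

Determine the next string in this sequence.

LLLLLLLLLLLLLLLL

Rewriting each symbol of LLLLLLLL: L→LL, L→LL, L→LL, L→LL, L→LL, L→LL, L→LL, L→LL, which concatenates to LL LL LL LL LL LL LL LL.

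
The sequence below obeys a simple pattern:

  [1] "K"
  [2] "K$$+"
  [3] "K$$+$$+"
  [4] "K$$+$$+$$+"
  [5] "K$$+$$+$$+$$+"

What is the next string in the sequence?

Every step adds $$+ to the end: s(k+1) = s(k)·$$+.
So the next term is K$$+$$+$$+$$+·$$+.

K$$+$$+$$+$$+$$+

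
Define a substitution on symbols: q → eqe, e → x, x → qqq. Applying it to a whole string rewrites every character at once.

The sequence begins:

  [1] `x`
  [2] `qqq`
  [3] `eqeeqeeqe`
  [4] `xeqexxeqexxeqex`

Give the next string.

Rewriting the 15 symbols of xeqexxeqexxeqex one by one yields qqq x eqe x qqq qqq x eqe x qqq qqq x eqe x qqq; concatenated:

qqqxeqexqqqqqqxeqexqqqqqqxeqexqqq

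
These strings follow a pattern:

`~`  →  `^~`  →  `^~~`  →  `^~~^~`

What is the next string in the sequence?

Each term (from the third on) is the previous term followed by the one before it: term 3 = ^~·~ = ^~~.
The next term joins ^~~^~ and ^~~.

^~~^~^~~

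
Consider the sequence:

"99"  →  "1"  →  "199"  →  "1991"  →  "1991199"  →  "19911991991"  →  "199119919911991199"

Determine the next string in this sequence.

From term 3 onward, concatenate the last term with the second-to-last: 1·99 = 199, 199·1 = 1991, …
So term 8 is 199119919911991199·19911991991.

19911991991199119919911991991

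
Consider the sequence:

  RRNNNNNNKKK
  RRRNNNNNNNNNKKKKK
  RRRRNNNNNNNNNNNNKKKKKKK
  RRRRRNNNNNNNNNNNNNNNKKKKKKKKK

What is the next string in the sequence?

Each string has the form R^{n} N^{3n} K^{2n-1}, where the shown terms are n = 2, 3, 4, 5.
For the next term, n = 6, so the run lengths are 6, 18, 11.

RRRRRRNNNNNNNNNNNNNNNNNNKKKKKKKKKKK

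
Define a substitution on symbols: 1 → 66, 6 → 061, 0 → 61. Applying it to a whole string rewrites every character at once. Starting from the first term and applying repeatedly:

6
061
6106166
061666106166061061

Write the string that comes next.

Replace each of the 18 characters of 061666106166061061 in place — 61 061 66 061 061 061 66 61 061 66 061 061 61 061 66 61 061 66 — and concatenate.

610616606106106166610616606106161061666106166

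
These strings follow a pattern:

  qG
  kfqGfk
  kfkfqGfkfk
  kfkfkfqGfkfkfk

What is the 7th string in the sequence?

kfkfkfkfkfkfqGfkfkfkfkfkfk

Every step adds kf to the front and fk to the end of the previous string.
From kfkfkfqGfkfkfk, 3 further steps: kfkfkfqGfkfkfk → kfkfkfkfqGfkfkfkfk → kfkfkfkfkfqGfkfkfkfkfk → (answer).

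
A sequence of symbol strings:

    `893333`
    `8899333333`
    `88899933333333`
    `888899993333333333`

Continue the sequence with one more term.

Term n consists of n-1 8's, followed by n-1 9's, followed by 2n 3's, where the shown terms are n = 2, 3, 4, 5.
Setting n = 6 gives 5, 5, 12 characters in each block.

8888899999333333333333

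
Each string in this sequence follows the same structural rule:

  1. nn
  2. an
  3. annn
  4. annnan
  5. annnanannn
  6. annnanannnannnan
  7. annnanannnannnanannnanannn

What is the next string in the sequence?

annnanannnannnanannnanannnannnanannnannnan

From term 3 onward, concatenate the last term with the second-to-last: an·nn = annn, annn·an = annnan, …
The next term joins annnanannnannnanannnanannn and annnanannnannnan.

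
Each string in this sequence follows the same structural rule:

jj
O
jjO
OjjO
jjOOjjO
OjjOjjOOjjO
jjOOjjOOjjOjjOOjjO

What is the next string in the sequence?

OjjOjjOOjjOjjOOjjOOjjOjjOOjjO

This is a Fibonacci-style word recurrence s(k) = s(k−2)·s(k−1): e.g. jj·O = jjO.
So term 8 is OjjOjjOOjjO·jjOOjjOOjjOjjOOjjO.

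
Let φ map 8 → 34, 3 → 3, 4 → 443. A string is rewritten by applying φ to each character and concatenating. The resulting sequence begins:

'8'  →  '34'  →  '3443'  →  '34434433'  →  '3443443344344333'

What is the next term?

Applying the rule to each of the 16 symbols of 3443443344344333 gives the pieces 3 443 443 3 443 443 3 3 443 443 3 443 443 3 3 3, which concatenate to the answer.

34434433443443334434433443443333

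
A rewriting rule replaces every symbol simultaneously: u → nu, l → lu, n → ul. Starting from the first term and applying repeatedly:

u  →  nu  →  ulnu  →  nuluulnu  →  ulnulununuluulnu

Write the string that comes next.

Applying the rule to each of the 16 symbols of ulnulununuluulnu gives the pieces nu lu ul nu lu nu ul nu ul nu lu nu nu lu ul nu, which concatenate to the answer.

nuluulnulunuulnuulnulununuluulnu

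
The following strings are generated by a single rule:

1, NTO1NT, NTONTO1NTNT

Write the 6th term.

NTONTONTONTONTO1NTNTNTNTNT

Every step adds NTO to the front and NT to the end of the previous string.
From NTONTO1NTNT, 3 further steps: NTONTO1NTNT → NTONTONTO1NTNTNT → NTONTONTONTO1NTNTNTNT → (answer).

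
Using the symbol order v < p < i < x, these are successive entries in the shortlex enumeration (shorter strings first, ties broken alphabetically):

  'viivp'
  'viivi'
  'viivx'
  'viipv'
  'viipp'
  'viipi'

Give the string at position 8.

viiiv

Advancing 2 positions from viipi through viipi → viipx reaches term 8.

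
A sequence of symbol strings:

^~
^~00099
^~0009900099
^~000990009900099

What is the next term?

Every step adds 00099 to the end: s(k+1) = s(k)·00099.
One more step from ^~000990009900099 gives the answer.

^~00099000990009900099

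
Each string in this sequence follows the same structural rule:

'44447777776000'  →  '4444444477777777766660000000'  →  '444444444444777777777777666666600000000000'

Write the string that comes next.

Term n consists of 4n 4's, followed by 3n+3 7's, followed by 3n-2 6's, followed by 4n-1 0's (n = 1, 2, …).
For the next term, n = 4, so the run lengths are 16, 15, 10, 15.

44444444444444447777777777777776666666666000000000000000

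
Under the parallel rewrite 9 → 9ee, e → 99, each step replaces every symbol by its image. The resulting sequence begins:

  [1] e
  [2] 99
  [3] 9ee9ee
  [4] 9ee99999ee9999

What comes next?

9ee99999ee9ee9ee9ee9ee99999ee9ee9ee9ee

Replace each of the 14 characters of 9ee99999ee9999 in place — 9ee 99 99 9ee 9ee 9ee 9ee 9ee 99 99 9ee 9ee 9ee 9ee — and concatenate.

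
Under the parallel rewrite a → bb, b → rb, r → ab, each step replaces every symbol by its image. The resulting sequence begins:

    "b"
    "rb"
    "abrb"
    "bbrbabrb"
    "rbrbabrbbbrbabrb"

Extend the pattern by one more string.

φ(rbrbabrbbbrbabrb) expands symbol-by-symbol to ab rb ab rb bb rb ab rb rb rb ab rb bb rb ab rb; joining the 16 pieces gives the next term.

abrbabrbbbrbabrbrbrbabrbbbrbabrb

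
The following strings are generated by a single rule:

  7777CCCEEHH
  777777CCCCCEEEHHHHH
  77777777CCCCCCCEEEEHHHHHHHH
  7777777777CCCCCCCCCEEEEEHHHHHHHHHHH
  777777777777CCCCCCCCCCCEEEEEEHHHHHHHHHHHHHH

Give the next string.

Reading off run lengths: 7 runs 4, 6, 8, 10, 12; C runs 3, 5, 7, 9, 11; E runs 2, 3, 4, 5, 6; H runs 2, 5, 8, 11, 14 — each is linear in n (n = 1, 2, …).
Setting n = 6 gives 14, 13, 7, 17 characters in each block.

77777777777777CCCCCCCCCCCCCEEEEEEEHHHHHHHHHHHHHHHHH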